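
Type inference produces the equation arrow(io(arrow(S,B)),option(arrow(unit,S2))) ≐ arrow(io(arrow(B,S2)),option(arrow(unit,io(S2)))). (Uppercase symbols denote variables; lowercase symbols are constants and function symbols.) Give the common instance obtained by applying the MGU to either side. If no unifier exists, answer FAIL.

FAIL

Decompose arrow/2: io(arrow(S,B)) ≐ io(arrow(B,S2)),  option(arrow(unit,S2)) ≐ option(arrow(unit,io(S2))).
Decompose io/1: arrow(S,B) ≐ arrow(B,S2).
Decompose arrow/2: S ≐ B,  B ≐ S2.
Bind S := B; no other remaining equation mentions S.
Bind B := S2; no other remaining equation mentions B. Substituting into the earlier binding gives S := S2.
Decompose option/1: arrow(unit,S2) ≐ arrow(unit,io(S2)).
Decompose arrow/2: unit ≐ unit,  S2 ≐ io(S2).
Delete trivial equation unit ≐ unit.
Occurs check fails: S2 occurs in io(S2); the equation S2 ≐ io(S2) has no finite solution.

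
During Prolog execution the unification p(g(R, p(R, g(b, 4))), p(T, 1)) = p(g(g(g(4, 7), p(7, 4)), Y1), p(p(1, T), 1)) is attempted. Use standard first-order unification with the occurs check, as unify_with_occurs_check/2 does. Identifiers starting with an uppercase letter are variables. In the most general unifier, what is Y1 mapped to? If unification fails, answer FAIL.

Decompose p/2: g(R, p(R, g(b, 4))) = g(g(g(4, 7), p(7, 4)), Y1),  p(T, 1) = p(p(1, T), 1).
Decompose g/2: R = g(g(4, 7), p(7, 4)),  p(R, g(b, 4)) = Y1.
Bind R := g(g(4, 7), p(7, 4)); substituting into the one remaining equation that mentions R gives: p(g(g(4, 7), p(7, 4)), g(b, 4)) = Y1.
Bind Y1 := p(g(g(4, 7), p(7, 4)), g(b, 4)); no other remaining equation mentions Y1.
Decompose p/2: T = p(1, T),  1 = 1.
Occurs check fails: T occurs in p(1, T); the equation T = p(1, T) has no finite solution.

FAIL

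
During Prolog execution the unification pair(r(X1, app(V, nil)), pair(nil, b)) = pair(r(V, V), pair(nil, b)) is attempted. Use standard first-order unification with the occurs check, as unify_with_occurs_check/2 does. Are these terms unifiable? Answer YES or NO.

Decompose pair/2: r(X1, app(V, nil)) = r(V, V),  pair(nil, b) = pair(nil, b).
Decompose r/2: X1 = V,  app(V, nil) = V.
Bind X1 := V; no other remaining equation mentions X1.
Occurs check fails: V occurs in app(V, nil); the equation V = app(V, nil) has no finite solution.

NO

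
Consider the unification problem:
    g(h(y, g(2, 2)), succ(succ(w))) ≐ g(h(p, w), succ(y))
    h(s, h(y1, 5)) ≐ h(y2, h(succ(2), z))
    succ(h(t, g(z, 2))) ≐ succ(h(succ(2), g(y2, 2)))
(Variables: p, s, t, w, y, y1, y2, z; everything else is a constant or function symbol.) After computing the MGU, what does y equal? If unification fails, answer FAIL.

succ(g(2, 2))

Decompose g/2: h(y, g(2, 2)) ≐ h(p, w),  succ(succ(w)) ≐ succ(y).
Decompose h/2: y ≐ p,  g(2, 2) ≐ w.
Bind y := p; substituting into the one remaining equation that mentions y gives: succ(succ(w)) ≐ succ(p).
Bind w := g(2, 2); substituting into the one remaining equation that mentions w gives: succ(succ(g(2, 2))) ≐ succ(p).
Decompose succ/1: succ(g(2, 2)) ≐ p.
Bind p := succ(g(2, 2)); no other remaining equation mentions p. Substituting into the earlier binding gives y := succ(g(2, 2)).
Decompose h/2: s ≐ y2,  h(y1, 5) ≐ h(succ(2), z).
Bind s := y2; no other remaining equation mentions s.
Decompose h/2: y1 ≐ succ(2),  5 ≐ z.
Bind y1 := succ(2); no other remaining equation mentions y1.
Bind z := 5; substituting into the remaining equation gives: succ(h(t, g(5, 2))) ≐ succ(h(succ(2), g(y2, 2))).
Decompose succ/1: h(t, g(5, 2)) ≐ h(succ(2), g(y2, 2)).
Decompose h/2: t ≐ succ(2),  g(5, 2) ≐ g(y2, 2).
Bind t := succ(2); no other remaining equation mentions t.
Decompose g/2: 5 ≐ y2,  2 ≐ 2.
Bind y2 := 5; no other remaining equation mentions y2. Substituting into the earlier binding gives s := 5.
Delete trivial equation 2 ≐ 2.
MGU = { y ↦ succ(g(2, 2)), w ↦ g(2, 2), p ↦ succ(g(2, 2)), s ↦ 5, y1 ↦ succ(2), z ↦ 5, t ↦ succ(2), y2 ↦ 5 }, so y ↦ succ(g(2, 2)).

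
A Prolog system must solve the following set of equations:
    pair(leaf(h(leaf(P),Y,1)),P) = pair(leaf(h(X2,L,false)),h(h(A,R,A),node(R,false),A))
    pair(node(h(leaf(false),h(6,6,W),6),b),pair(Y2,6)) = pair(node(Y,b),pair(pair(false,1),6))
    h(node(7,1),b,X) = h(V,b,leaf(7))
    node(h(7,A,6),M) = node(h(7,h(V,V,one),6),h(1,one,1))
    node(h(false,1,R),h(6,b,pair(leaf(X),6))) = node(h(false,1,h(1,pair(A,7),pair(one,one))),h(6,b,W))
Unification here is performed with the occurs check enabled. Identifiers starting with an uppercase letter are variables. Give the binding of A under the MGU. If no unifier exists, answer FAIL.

FAIL

Decompose pair/2: leaf(h(leaf(P),Y,1)) = leaf(h(X2,L,false)),  P = h(h(A,R,A),node(R,false),A).
Decompose leaf/1: h(leaf(P),Y,1) = h(X2,L,false).
Decompose h/3: leaf(P) = X2,  Y = L,  1 = false.
Bind X2 := leaf(P); no other remaining equation mentions X2.
Bind Y := L; substituting into the one remaining equation that mentions Y gives: pair(node(h(leaf(false),h(6,6,W),6),b),pair(Y2,6)) = pair(node(L,b),pair(pair(false,1),6)).
Clash: constants 1 and false differ; no unifier exists.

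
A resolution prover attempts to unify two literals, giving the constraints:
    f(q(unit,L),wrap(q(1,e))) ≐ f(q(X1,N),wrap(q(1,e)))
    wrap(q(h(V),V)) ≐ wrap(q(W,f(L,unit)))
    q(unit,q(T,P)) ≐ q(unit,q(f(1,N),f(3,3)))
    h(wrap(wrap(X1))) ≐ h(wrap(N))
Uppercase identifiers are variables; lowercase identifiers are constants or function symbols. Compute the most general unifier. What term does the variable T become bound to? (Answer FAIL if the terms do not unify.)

f(1,wrap(unit))

Decompose f/2: q(unit,L) ≐ q(X1,N),  wrap(q(1,e)) ≐ wrap(q(1,e)).
Decompose q/2: unit ≐ X1,  L ≐ N.
Bind X1 := unit; substituting into the one remaining equation that mentions X1 gives: h(wrap(wrap(unit))) ≐ h(wrap(N)).
Bind L := N; substituting into the one remaining equation that mentions L gives: wrap(q(h(V),V)) ≐ wrap(q(W,f(N,unit))).
Delete trivial equation wrap(q(1,e)) ≐ wrap(q(1,e)).
Decompose wrap/1: q(h(V),V) ≐ q(W,f(N,unit)).
Decompose q/2: h(V) ≐ W,  V ≐ f(N,unit).
Bind W := h(V); no other remaining equation mentions W.
Bind V := f(N,unit); no other remaining equation mentions V. Substituting into the earlier binding gives W := h(f(N,unit)).
Decompose q/2: unit ≐ unit,  q(T,P) ≐ q(f(1,N),f(3,3)).
Delete trivial equation unit ≐ unit.
Decompose q/2: T ≐ f(1,N),  P ≐ f(3,3).
Bind T := f(1,N); no other remaining equation mentions T.
Bind P := f(3,3); no other remaining equation mentions P.
Decompose h/1: wrap(wrap(unit)) ≐ wrap(N).
Decompose wrap/1: wrap(unit) ≐ N.
Bind N := wrap(unit). Substituting into the earlier bindings gives L := wrap(unit), W := h(f(wrap(unit),unit)), V := f(wrap(unit),unit), T := f(1,wrap(unit)).
MGU = { X1 ↦ unit, L ↦ wrap(unit), W ↦ h(f(wrap(unit),unit)), V ↦ f(wrap(unit),unit), T ↦ f(1,wrap(unit)), P ↦ f(3,3), N ↦ wrap(unit) }, so T ↦ f(1,wrap(unit)).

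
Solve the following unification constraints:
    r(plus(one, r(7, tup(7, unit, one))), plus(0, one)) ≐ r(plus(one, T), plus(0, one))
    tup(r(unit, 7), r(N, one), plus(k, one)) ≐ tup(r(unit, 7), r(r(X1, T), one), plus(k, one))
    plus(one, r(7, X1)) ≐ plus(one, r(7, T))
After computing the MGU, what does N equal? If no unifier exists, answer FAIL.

Decompose r/2: plus(one, r(7, tup(7, unit, one))) ≐ plus(one, T),  plus(0, one) ≐ plus(0, one).
Decompose plus/2: one ≐ one,  r(7, tup(7, unit, one)) ≐ T.
Delete trivial equation one ≐ one.
Bind T := r(7, tup(7, unit, one)); substituting into the 2 remaining equations that mention T gives: tup(r(unit, 7), r(N, one), plus(k, one)) ≐ tup(r(unit, 7), r(r(X1, r(7, tup(7, unit, one))), one), plus(k, one)),  plus(one, r(7, X1)) ≐ plus(one, r(7, r(7, tup(7, unit, one)))).
Delete trivial equation plus(0, one) ≐ plus(0, one).
Decompose tup/3: r(unit, 7) ≐ r(unit, 7),  r(N, one) ≐ r(r(X1, r(7, tup(7, unit, one))), one),  plus(k, one) ≐ plus(k, one).
Delete trivial equation r(unit, 7) ≐ r(unit, 7).
Decompose r/2: N ≐ r(X1, r(7, tup(7, unit, one))),  one ≐ one.
Bind N := r(X1, r(7, tup(7, unit, one))); no other remaining equation mentions N.
Delete trivial equation one ≐ one.
Delete trivial equation plus(k, one) ≐ plus(k, one).
Decompose plus/2: one ≐ one,  r(7, X1) ≐ r(7, r(7, tup(7, unit, one))).
Delete trivial equation one ≐ one.
Decompose r/2: 7 ≐ 7,  X1 ≐ r(7, tup(7, unit, one)).
Delete trivial equation 7 ≐ 7.
Bind X1 := r(7, tup(7, unit, one)). Substituting into the earlier binding gives N := r(r(7, tup(7, unit, one)), r(7, tup(7, unit, one))).
MGU = { T -> r(7, tup(7, unit, one)), N -> r(r(7, tup(7, unit, one)), r(7, tup(7, unit, one))), X1 -> r(7, tup(7, unit, one)) }, so N -> r(r(7, tup(7, unit, one)), r(7, tup(7, unit, one))).

r(r(7, tup(7, unit, one)), r(7, tup(7, unit, one)))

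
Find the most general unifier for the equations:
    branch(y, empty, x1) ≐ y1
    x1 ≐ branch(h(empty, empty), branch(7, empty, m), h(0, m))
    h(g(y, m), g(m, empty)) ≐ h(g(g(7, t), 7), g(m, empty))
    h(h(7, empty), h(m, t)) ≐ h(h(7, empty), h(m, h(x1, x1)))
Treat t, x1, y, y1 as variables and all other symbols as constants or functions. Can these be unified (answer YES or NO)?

NO

Bind y1 := branch(y, empty, x1); no other remaining equation mentions y1.
Bind x1 := branch(h(empty, empty), branch(7, empty, m), h(0, m)); substituting into the one remaining equation that mentions x1 gives: h(h(7, empty), h(m, t)) ≐ h(h(7, empty), h(m, h(branch(h(empty, empty), branch(7, empty, m), h(0, m)), branch(h(empty, empty), branch(7, empty, m), h(0, m))))). Substituting into the earlier binding gives y1 := branch(y, empty, branch(h(empty, empty), branch(7, empty, m), h(0, m))).
Decompose h/2: g(y, m) ≐ g(g(7, t), 7),  g(m, empty) ≐ g(m, empty).
Decompose g/2: y ≐ g(7, t),  m ≐ 7.
Bind y := g(7, t); no other remaining equation mentions y. Substituting into the earlier binding gives y1 := branch(g(7, t), empty, branch(h(empty, empty), branch(7, empty, m), h(0, m))).
Clash: constants m and 7 differ; no unifier exists.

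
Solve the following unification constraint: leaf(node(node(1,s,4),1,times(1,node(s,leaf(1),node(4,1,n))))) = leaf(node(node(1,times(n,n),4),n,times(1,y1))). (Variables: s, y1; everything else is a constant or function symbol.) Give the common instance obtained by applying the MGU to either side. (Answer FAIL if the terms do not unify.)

FAIL

Decompose leaf/1: node(node(1,s,4),1,times(1,node(s,leaf(1),node(4,1,n)))) = node(node(1,times(n,n),4),n,times(1,y1)).
Decompose node/3: node(1,s,4) = node(1,times(n,n),4),  1 = n,  times(1,node(s,leaf(1),node(4,1,n))) = times(1,y1).
Decompose node/3: 1 = 1,  s = times(n,n),  4 = 4.
Delete trivial equation 1 = 1.
Bind s := times(n,n); substituting into the one remaining equation that mentions s gives: times(1,node(times(n,n),leaf(1),node(4,1,n))) = times(1,y1).
Delete trivial equation 4 = 4.
Clash: constants 1 and n differ; no unifier exists.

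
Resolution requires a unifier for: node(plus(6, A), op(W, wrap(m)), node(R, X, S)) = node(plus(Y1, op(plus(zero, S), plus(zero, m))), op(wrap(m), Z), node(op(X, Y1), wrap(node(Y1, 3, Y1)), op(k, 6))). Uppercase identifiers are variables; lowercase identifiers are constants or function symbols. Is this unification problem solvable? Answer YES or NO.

YES

Decompose node/3: plus(6, A) = plus(Y1, op(plus(zero, S), plus(zero, m))),  op(W, wrap(m)) = op(wrap(m), Z),  node(R, X, S) = node(op(X, Y1), wrap(node(Y1, 3, Y1)), op(k, 6)).
Decompose plus/2: 6 = Y1,  A = op(plus(zero, S), plus(zero, m)).
Bind Y1 := 6; substituting into the one remaining equation that mentions Y1 gives: node(R, X, S) = node(op(X, 6), wrap(node(6, 3, 6)), op(k, 6)).
Bind A := op(plus(zero, S), plus(zero, m)); no other remaining equation mentions A.
Decompose op/2: W = wrap(m),  wrap(m) = Z.
Bind W := wrap(m); no other remaining equation mentions W.
Bind Z := wrap(m); no other remaining equation mentions Z.
Decompose node/3: R = op(X, 6),  X = wrap(node(6, 3, 6)),  S = op(k, 6).
Bind R := op(X, 6); no other remaining equation mentions R.
Bind X := wrap(node(6, 3, 6)); no other remaining equation mentions X. Substituting into the earlier binding gives R := op(wrap(node(6, 3, 6)), 6).
Bind S := op(k, 6). Substituting into the earlier binding gives A := op(plus(zero, op(k, 6)), plus(zero, m)).
No equations remain and no clash or occurs-check failure arose, so a unifier exists.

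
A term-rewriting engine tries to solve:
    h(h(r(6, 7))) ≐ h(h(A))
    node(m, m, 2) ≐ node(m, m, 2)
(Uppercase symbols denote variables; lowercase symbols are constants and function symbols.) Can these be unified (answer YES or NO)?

YES

Decompose h/1: h(r(6, 7)) ≐ h(A).
Decompose h/1: r(6, 7) ≐ A.
Bind A := r(6, 7); no other remaining equation mentions A.
Delete trivial equation node(m, m, 2) ≐ node(m, m, 2).
No equations remain and no clash or occurs-check failure arose, so a unifier exists.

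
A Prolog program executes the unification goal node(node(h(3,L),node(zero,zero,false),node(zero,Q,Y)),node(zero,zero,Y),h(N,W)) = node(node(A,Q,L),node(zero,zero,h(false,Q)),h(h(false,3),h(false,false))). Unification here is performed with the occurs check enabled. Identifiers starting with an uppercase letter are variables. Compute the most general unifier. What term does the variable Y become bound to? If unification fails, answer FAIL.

h(false,node(zero,zero,false))

Decompose node/3: node(h(3,L),node(zero,zero,false),node(zero,Q,Y)) = node(A,Q,L),  node(zero,zero,Y) = node(zero,zero,h(false,Q)),  h(N,W) = h(h(false,3),h(false,false)).
Decompose node/3: h(3,L) = A,  node(zero,zero,false) = Q,  node(zero,Q,Y) = L.
Bind A := h(3,L); no other remaining equation mentions A.
Bind Q := node(zero,zero,false); substituting into the 2 remaining equations that mention Q gives: node(zero,node(zero,zero,false),Y) = L,  node(zero,zero,Y) = node(zero,zero,h(false,node(zero,zero,false))).
Bind L := node(zero,node(zero,zero,false),Y); no other remaining equation mentions L. Substituting into the earlier binding gives A := h(3,node(zero,node(zero,zero,false),Y)).
Decompose node/3: zero = zero,  zero = zero,  Y = h(false,node(zero,zero,false)).
Delete trivial equation zero = zero.
Delete trivial equation zero = zero.
Bind Y := h(false,node(zero,zero,false)); no other remaining equation mentions Y. Substituting into the earlier bindings gives A := h(3,node(zero,node(zero,zero,false),h(false,node(zero,zero,false)))), L := node(zero,node(zero,zero,false),h(false,node(zero,zero,false))).
Decompose h/2: N = h(false,3),  W = h(false,false).
Bind N := h(false,3); no other remaining equation mentions N.
Bind W := h(false,false).
MGU = { A ↦ h(3,node(zero,node(zero,zero,false),h(false,node(zero,zero,false)))), Q ↦ node(zero,zero,false), L ↦ node(zero,node(zero,zero,false),h(false,node(zero,zero,false))), Y ↦ h(false,node(zero,zero,false)), N ↦ h(false,3), W ↦ h(false,false) }, so Y ↦ h(false,node(zero,zero,false)).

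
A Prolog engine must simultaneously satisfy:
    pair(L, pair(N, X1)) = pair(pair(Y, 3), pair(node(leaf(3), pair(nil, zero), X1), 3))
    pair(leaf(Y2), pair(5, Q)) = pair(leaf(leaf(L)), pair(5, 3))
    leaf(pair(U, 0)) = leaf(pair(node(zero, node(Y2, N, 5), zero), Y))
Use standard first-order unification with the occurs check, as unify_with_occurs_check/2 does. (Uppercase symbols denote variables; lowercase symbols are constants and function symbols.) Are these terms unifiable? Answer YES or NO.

Decompose pair/2: L = pair(Y, 3),  pair(N, X1) = pair(node(leaf(3), pair(nil, zero), X1), 3).
Bind L := pair(Y, 3); substituting into the one remaining equation that mentions L gives: pair(leaf(Y2), pair(5, Q)) = pair(leaf(leaf(pair(Y, 3))), pair(5, 3)).
Decompose pair/2: N = node(leaf(3), pair(nil, zero), X1),  X1 = 3.
Bind N := node(leaf(3), pair(nil, zero), X1); substituting into the one remaining equation that mentions N gives: leaf(pair(U, 0)) = leaf(pair(node(zero, node(Y2, node(leaf(3), pair(nil, zero), X1), 5), zero), Y)).
Bind X1 := 3; substituting into the one remaining equation that mentions X1 gives: leaf(pair(U, 0)) = leaf(pair(node(zero, node(Y2, node(leaf(3), pair(nil, zero), 3), 5), zero), Y)). Substituting into the earlier binding gives N := node(leaf(3), pair(nil, zero), 3).
Decompose pair/2: leaf(Y2) = leaf(leaf(pair(Y, 3))),  pair(5, Q) = pair(5, 3).
Decompose leaf/1: Y2 = leaf(pair(Y, 3)).
Bind Y2 := leaf(pair(Y, 3)); substituting into the one remaining equation that mentions Y2 gives: leaf(pair(U, 0)) = leaf(pair(node(zero, node(leaf(pair(Y, 3)), node(leaf(3), pair(nil, zero), 3), 5), zero), Y)).
Decompose pair/2: 5 = 5,  Q = 3.
Delete trivial equation 5 = 5.
Bind Q := 3; no other remaining equation mentions Q.
Decompose leaf/1: pair(U, 0) = pair(node(zero, node(leaf(pair(Y, 3)), node(leaf(3), pair(nil, zero), 3), 5), zero), Y).
Decompose pair/2: U = node(zero, node(leaf(pair(Y, 3)), node(leaf(3), pair(nil, zero), 3), 5), zero),  0 = Y.
Bind U := node(zero, node(leaf(pair(Y, 3)), node(leaf(3), pair(nil, zero), 3), 5), zero); no other remaining equation mentions U.
Bind Y := 0. Substituting into the earlier bindings gives L := pair(0, 3), Y2 := leaf(pair(0, 3)), U := node(zero, node(leaf(pair(0, 3)), node(leaf(3), pair(nil, zero), 3), 5), zero).
No equations remain and no clash or occurs-check failure arose, so a unifier exists.

YES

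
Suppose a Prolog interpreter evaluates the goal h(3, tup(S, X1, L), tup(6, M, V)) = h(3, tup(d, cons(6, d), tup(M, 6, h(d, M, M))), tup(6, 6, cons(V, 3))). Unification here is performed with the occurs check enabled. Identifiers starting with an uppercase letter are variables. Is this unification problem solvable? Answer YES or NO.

Decompose h/3: 3 = 3,  tup(S, X1, L) = tup(d, cons(6, d), tup(M, 6, h(d, M, M))),  tup(6, M, V) = tup(6, 6, cons(V, 3)).
Delete trivial equation 3 = 3.
Decompose tup/3: S = d,  X1 = cons(6, d),  L = tup(M, 6, h(d, M, M)).
Bind S := d; no other remaining equation mentions S.
Bind X1 := cons(6, d); no other remaining equation mentions X1.
Bind L := tup(M, 6, h(d, M, M)); no other remaining equation mentions L.
Decompose tup/3: 6 = 6,  M = 6,  V = cons(V, 3).
Delete trivial equation 6 = 6.
Bind M := 6; no other remaining equation mentions M. Substituting into the earlier binding gives L := tup(6, 6, h(d, 6, 6)).
Occurs check fails: V occurs in cons(V, 3); the equation V = cons(V, 3) has no finite solution.

NO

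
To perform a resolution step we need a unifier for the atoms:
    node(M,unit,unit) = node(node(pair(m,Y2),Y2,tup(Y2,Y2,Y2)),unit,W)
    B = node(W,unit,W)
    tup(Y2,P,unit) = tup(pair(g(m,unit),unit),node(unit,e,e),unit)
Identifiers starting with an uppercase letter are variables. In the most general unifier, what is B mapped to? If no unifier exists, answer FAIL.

Decompose node/3: M = node(pair(m,Y2),Y2,tup(Y2,Y2,Y2)),  unit = unit,  unit = W.
Bind M := node(pair(m,Y2),Y2,tup(Y2,Y2,Y2)); no other remaining equation mentions M.
Delete trivial equation unit = unit.
Bind W := unit; substituting into the one remaining equation that mentions W gives: B = node(unit,unit,unit).
Bind B := node(unit,unit,unit); no other remaining equation mentions B.
Decompose tup/3: Y2 = pair(g(m,unit),unit),  P = node(unit,e,e),  unit = unit.
Bind Y2 := pair(g(m,unit),unit); no other remaining equation mentions Y2. Substituting into the earlier binding gives M := node(pair(m,pair(g(m,unit),unit)),pair(g(m,unit),unit),tup(pair(g(m,unit),unit),pair(g(m,unit),unit),pair(g(m,unit),unit))).
Bind P := node(unit,e,e); no other remaining equation mentions P.
Delete trivial equation unit = unit.
MGU = { M ↦ node(pair(m,pair(g(m,unit),unit)),pair(g(m,unit),unit),tup(pair(g(m,unit),unit),pair(g(m,unit),unit),pair(g(m,unit),unit))), W ↦ unit, B ↦ node(unit,unit,unit), Y2 ↦ pair(g(m,unit),unit), P ↦ node(unit,e,e) }, so B ↦ node(unit,unit,unit).

node(unit,unit,unit)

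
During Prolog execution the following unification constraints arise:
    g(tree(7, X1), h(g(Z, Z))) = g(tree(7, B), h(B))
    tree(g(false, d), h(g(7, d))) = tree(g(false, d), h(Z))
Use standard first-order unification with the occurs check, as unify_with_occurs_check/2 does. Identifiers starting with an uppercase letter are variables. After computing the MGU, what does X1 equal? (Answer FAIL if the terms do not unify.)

g(g(7, d), g(7, d))

Decompose g/2: tree(7, X1) = tree(7, B),  h(g(Z, Z)) = h(B).
Decompose tree/2: 7 = 7,  X1 = B.
Delete trivial equation 7 = 7.
Bind X1 := B; no other remaining equation mentions X1.
Decompose h/1: g(Z, Z) = B.
Bind B := g(Z, Z); no other remaining equation mentions B. Substituting into the earlier binding gives X1 := g(Z, Z).
Decompose tree/2: g(false, d) = g(false, d),  h(g(7, d)) = h(Z).
Delete trivial equation g(false, d) = g(false, d).
Decompose h/1: g(7, d) = Z.
Bind Z := g(7, d). Substituting into the earlier bindings gives X1 := g(g(7, d), g(7, d)), B := g(g(7, d), g(7, d)).
MGU = { X1 ↦ g(g(7, d), g(7, d)), B ↦ g(g(7, d), g(7, d)), Z ↦ g(7, d) }, so X1 ↦ g(g(7, d), g(7, d)).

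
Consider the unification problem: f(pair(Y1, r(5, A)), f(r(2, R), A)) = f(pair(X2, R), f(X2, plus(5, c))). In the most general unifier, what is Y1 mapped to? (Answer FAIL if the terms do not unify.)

r(2, r(5, plus(5, c)))

Decompose f/2: pair(Y1, r(5, A)) = pair(X2, R),  f(r(2, R), A) = f(X2, plus(5, c)).
Decompose pair/2: Y1 = X2,  r(5, A) = R.
Bind Y1 := X2; no other remaining equation mentions Y1.
Bind R := r(5, A); substituting into the remaining equation gives: f(r(2, r(5, A)), A) = f(X2, plus(5, c)).
Decompose f/2: r(2, r(5, A)) = X2,  A = plus(5, c).
Bind X2 := r(2, r(5, A)); no other remaining equation mentions X2. Substituting into the earlier binding gives Y1 := r(2, r(5, A)).
Bind A := plus(5, c). Substituting into the earlier bindings gives Y1 := r(2, r(5, plus(5, c))), R := r(5, plus(5, c)), X2 := r(2, r(5, plus(5, c))).
MGU = { Y1 -> r(2, r(5, plus(5, c))), R -> r(5, plus(5, c)), X2 -> r(2, r(5, plus(5, c))), A -> plus(5, c) }, so Y1 -> r(2, r(5, plus(5, c))).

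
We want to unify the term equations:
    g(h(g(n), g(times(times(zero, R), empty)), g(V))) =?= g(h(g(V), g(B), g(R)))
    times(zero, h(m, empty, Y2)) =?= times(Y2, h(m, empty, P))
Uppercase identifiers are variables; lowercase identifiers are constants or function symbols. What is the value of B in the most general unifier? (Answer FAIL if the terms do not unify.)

times(times(zero, n), empty)

Decompose g/1: h(g(n), g(times(times(zero, R), empty)), g(V)) =?= h(g(V), g(B), g(R)).
Decompose h/3: g(n) =?= g(V),  g(times(times(zero, R), empty)) =?= g(B),  g(V) =?= g(R).
Decompose g/1: n =?= V.
Bind V := n; substituting into the one remaining equation that mentions V gives: g(n) =?= g(R).
Decompose g/1: times(times(zero, R), empty) =?= B.
Bind B := times(times(zero, R), empty); no other remaining equation mentions B.
Decompose g/1: n =?= R.
Bind R := n; no other remaining equation mentions R. Substituting into the earlier binding gives B := times(times(zero, n), empty).
Decompose times/2: zero =?= Y2,  h(m, empty, Y2) =?= h(m, empty, P).
Bind Y2 := zero; substituting into the remaining equation gives: h(m, empty, zero) =?= h(m, empty, P).
Decompose h/3: m =?= m,  empty =?= empty,  zero =?= P.
Delete trivial equation m =?= m.
Delete trivial equation empty =?= empty.
Bind P := zero.
MGU = { V ↦ n, B ↦ times(times(zero, n), empty), R ↦ n, Y2 ↦ zero, P ↦ zero }, so B ↦ times(times(zero, n), empty).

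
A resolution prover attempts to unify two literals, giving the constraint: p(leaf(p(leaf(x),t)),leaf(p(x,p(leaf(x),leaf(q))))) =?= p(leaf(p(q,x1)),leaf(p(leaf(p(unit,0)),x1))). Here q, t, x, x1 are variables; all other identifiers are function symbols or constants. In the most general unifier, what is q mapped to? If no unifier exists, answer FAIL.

Decompose p/2: leaf(p(leaf(x),t)) =?= leaf(p(q,x1)),  leaf(p(x,p(leaf(x),leaf(q)))) =?= leaf(p(leaf(p(unit,0)),x1)).
Decompose leaf/1: p(leaf(x),t) =?= p(q,x1).
Decompose p/2: leaf(x) =?= q,  t =?= x1.
Bind q := leaf(x); substituting into the one remaining equation that mentions q gives: leaf(p(x,p(leaf(x),leaf(leaf(x))))) =?= leaf(p(leaf(p(unit,0)),x1)).
Bind t := x1; no other remaining equation mentions t.
Decompose leaf/1: p(x,p(leaf(x),leaf(leaf(x)))) =?= p(leaf(p(unit,0)),x1).
Decompose p/2: x =?= leaf(p(unit,0)),  p(leaf(x),leaf(leaf(x))) =?= x1.
Bind x := leaf(p(unit,0)); substituting into the remaining equation gives: p(leaf(leaf(p(unit,0))),leaf(leaf(leaf(p(unit,0))))) =?= x1. Substituting into the earlier binding gives q := leaf(leaf(p(unit,0))).
Bind x1 := p(leaf(leaf(p(unit,0))),leaf(leaf(leaf(p(unit,0))))). Substituting into the earlier binding gives t := p(leaf(leaf(p(unit,0))),leaf(leaf(leaf(p(unit,0))))).
MGU = { q -> leaf(leaf(p(unit,0))), t -> p(leaf(leaf(p(unit,0))),leaf(leaf(leaf(p(unit,0))))), x -> leaf(p(unit,0)), x1 -> p(leaf(leaf(p(unit,0))),leaf(leaf(leaf(p(unit,0))))) }, so q -> leaf(leaf(p(unit,0))).

leaf(leaf(p(unit,0)))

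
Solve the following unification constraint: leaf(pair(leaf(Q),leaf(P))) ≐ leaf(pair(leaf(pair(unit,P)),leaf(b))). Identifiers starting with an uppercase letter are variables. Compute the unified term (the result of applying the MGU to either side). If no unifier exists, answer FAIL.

Decompose leaf/1: pair(leaf(Q),leaf(P)) ≐ pair(leaf(pair(unit,P)),leaf(b)).
Decompose pair/2: leaf(Q) ≐ leaf(pair(unit,P)),  leaf(P) ≐ leaf(b).
Decompose leaf/1: Q ≐ pair(unit,P).
Bind Q := pair(unit,P); no other remaining equation mentions Q.
Decompose leaf/1: P ≐ b.
Bind P := b. Substituting into the earlier binding gives Q := pair(unit,b).
Applying the MGU to either side gives leaf(pair(leaf(pair(unit,b)),leaf(b))).

leaf(pair(leaf(pair(unit,b)),leaf(b)))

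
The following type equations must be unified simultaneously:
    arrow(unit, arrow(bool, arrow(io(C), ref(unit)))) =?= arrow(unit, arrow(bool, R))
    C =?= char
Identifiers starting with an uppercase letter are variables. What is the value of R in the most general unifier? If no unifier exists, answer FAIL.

arrow(io(char), ref(unit))

Decompose arrow/2: unit =?= unit,  arrow(bool, arrow(io(C), ref(unit))) =?= arrow(bool, R).
Delete trivial equation unit =?= unit.
Decompose arrow/2: bool =?= bool,  arrow(io(C), ref(unit)) =?= R.
Delete trivial equation bool =?= bool.
Bind R := arrow(io(C), ref(unit)); no other remaining equation mentions R.
Bind C := char. Substituting into the earlier binding gives R := arrow(io(char), ref(unit)).
MGU = { R := arrow(io(char), ref(unit)), C := char }, so R := arrow(io(char), ref(unit)).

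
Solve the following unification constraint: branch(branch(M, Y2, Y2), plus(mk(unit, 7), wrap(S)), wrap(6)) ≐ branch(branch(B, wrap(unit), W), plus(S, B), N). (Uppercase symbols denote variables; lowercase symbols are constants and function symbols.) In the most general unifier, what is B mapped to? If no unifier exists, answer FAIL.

wrap(mk(unit, 7))

Decompose branch/3: branch(M, Y2, Y2) ≐ branch(B, wrap(unit), W),  plus(mk(unit, 7), wrap(S)) ≐ plus(S, B),  wrap(6) ≐ N.
Decompose branch/3: M ≐ B,  Y2 ≐ wrap(unit),  Y2 ≐ W.
Bind M := B; no other remaining equation mentions M.
Bind Y2 := wrap(unit); substituting into the one remaining equation that mentions Y2 gives: wrap(unit) ≐ W.
Bind W := wrap(unit); no other remaining equation mentions W.
Decompose plus/2: mk(unit, 7) ≐ S,  wrap(S) ≐ B.
Bind S := mk(unit, 7); substituting into the one remaining equation that mentions S gives: wrap(mk(unit, 7)) ≐ B.
Bind B := wrap(mk(unit, 7)); no other remaining equation mentions B. Substituting into the earlier binding gives M := wrap(mk(unit, 7)).
Bind N := wrap(6).
MGU = { M ↦ wrap(mk(unit, 7)), Y2 ↦ wrap(unit), W ↦ wrap(unit), S ↦ mk(unit, 7), B ↦ wrap(mk(unit, 7)), N ↦ wrap(6) }, so B ↦ wrap(mk(unit, 7)).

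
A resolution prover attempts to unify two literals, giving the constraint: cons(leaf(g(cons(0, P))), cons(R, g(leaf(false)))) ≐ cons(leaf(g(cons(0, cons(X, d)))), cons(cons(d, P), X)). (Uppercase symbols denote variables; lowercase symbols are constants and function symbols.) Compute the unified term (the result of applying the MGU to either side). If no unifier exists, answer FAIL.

cons(leaf(g(cons(0, cons(g(leaf(false)), d)))), cons(cons(d, cons(g(leaf(false)), d)), g(leaf(false))))

Decompose cons/2: leaf(g(cons(0, P))) ≐ leaf(g(cons(0, cons(X, d)))),  cons(R, g(leaf(false))) ≐ cons(cons(d, P), X).
Decompose leaf/1: g(cons(0, P)) ≐ g(cons(0, cons(X, d))).
Decompose g/1: cons(0, P) ≐ cons(0, cons(X, d)).
Decompose cons/2: 0 ≐ 0,  P ≐ cons(X, d).
Delete trivial equation 0 ≐ 0.
Bind P := cons(X, d); substituting into the remaining equation gives: cons(R, g(leaf(false))) ≐ cons(cons(d, cons(X, d)), X).
Decompose cons/2: R ≐ cons(d, cons(X, d)),  g(leaf(false)) ≐ X.
Bind R := cons(d, cons(X, d)); no other remaining equation mentions R.
Bind X := g(leaf(false)). Substituting into the earlier bindings gives P := cons(g(leaf(false)), d), R := cons(d, cons(g(leaf(false)), d)).
Applying the MGU to either side gives cons(leaf(g(cons(0, cons(g(leaf(false)), d)))), cons(cons(d, cons(g(leaf(false)), d)), g(leaf(false)))).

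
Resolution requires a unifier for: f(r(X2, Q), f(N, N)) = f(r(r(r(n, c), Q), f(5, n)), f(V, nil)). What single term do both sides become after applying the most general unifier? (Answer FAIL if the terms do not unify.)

f(r(r(r(n, c), f(5, n)), f(5, n)), f(nil, nil))

Decompose f/2: r(X2, Q) = r(r(r(n, c), Q), f(5, n)),  f(N, N) = f(V, nil).
Decompose r/2: X2 = r(r(n, c), Q),  Q = f(5, n).
Bind X2 := r(r(n, c), Q); no other remaining equation mentions X2.
Bind Q := f(5, n); no other remaining equation mentions Q. Substituting into the earlier binding gives X2 := r(r(n, c), f(5, n)).
Decompose f/2: N = V,  N = nil.
Bind N := V; substituting into the remaining equation gives: V = nil.
Bind V := nil. Substituting into the earlier binding gives N := nil.
Applying the MGU to either side gives f(r(r(r(n, c), f(5, n)), f(5, n)), f(nil, nil)).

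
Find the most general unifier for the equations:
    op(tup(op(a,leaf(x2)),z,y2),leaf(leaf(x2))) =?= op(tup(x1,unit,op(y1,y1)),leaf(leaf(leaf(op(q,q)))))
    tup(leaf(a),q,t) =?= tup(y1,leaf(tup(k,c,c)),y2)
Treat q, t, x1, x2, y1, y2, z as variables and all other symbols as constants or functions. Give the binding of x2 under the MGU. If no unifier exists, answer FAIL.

Decompose op/2: tup(op(a,leaf(x2)),z,y2) =?= tup(x1,unit,op(y1,y1)),  leaf(leaf(x2)) =?= leaf(leaf(leaf(op(q,q)))).
Decompose tup/3: op(a,leaf(x2)) =?= x1,  z =?= unit,  y2 =?= op(y1,y1).
Bind x1 := op(a,leaf(x2)); no other remaining equation mentions x1.
Bind z := unit; no other remaining equation mentions z.
Bind y2 := op(y1,y1); substituting into the one remaining equation that mentions y2 gives: tup(leaf(a),q,t) =?= tup(y1,leaf(tup(k,c,c)),op(y1,y1)).
Decompose leaf/1: leaf(x2) =?= leaf(leaf(op(q,q))).
Decompose leaf/1: x2 =?= leaf(op(q,q)).
Bind x2 := leaf(op(q,q)); no other remaining equation mentions x2. Substituting into the earlier binding gives x1 := op(a,leaf(leaf(op(q,q)))).
Decompose tup/3: leaf(a) =?= y1,  q =?= leaf(tup(k,c,c)),  t =?= op(y1,y1).
Bind y1 := leaf(a); substituting into the one remaining equation that mentions y1 gives: t =?= op(leaf(a),leaf(a)). Substituting into the earlier binding gives y2 := op(leaf(a),leaf(a)).
Bind q := leaf(tup(k,c,c)); no other remaining equation mentions q. Substituting into the earlier bindings gives x1 := op(a,leaf(leaf(op(leaf(tup(k,c,c)),leaf(tup(k,c,c)))))), x2 := leaf(op(leaf(tup(k,c,c)),leaf(tup(k,c,c)))).
Bind t := op(leaf(a),leaf(a)).
MGU = { x1 ↦ op(a,leaf(leaf(op(leaf(tup(k,c,c)),leaf(tup(k,c,c)))))), z ↦ unit, y2 ↦ op(leaf(a),leaf(a)), x2 ↦ leaf(op(leaf(tup(k,c,c)),leaf(tup(k,c,c)))), y1 ↦ leaf(a), q ↦ leaf(tup(k,c,c)), t ↦ op(leaf(a),leaf(a)) }, so x2 ↦ leaf(op(leaf(tup(k,c,c)),leaf(tup(k,c,c)))).

leaf(op(leaf(tup(k,c,c)),leaf(tup(k,c,c))))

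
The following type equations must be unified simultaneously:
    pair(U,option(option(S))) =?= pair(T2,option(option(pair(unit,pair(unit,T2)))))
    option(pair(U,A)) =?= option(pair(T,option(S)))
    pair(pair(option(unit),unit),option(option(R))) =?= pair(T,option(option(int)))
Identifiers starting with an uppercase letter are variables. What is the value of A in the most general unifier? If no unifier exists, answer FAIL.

Decompose pair/2: U =?= T2,  option(option(S)) =?= option(option(pair(unit,pair(unit,T2)))).
Bind U := T2; substituting into the one remaining equation that mentions U gives: option(pair(T2,A)) =?= option(pair(T,option(S))).
Decompose option/1: option(S) =?= option(pair(unit,pair(unit,T2))).
Decompose option/1: S =?= pair(unit,pair(unit,T2)).
Bind S := pair(unit,pair(unit,T2)); substituting into the one remaining equation that mentions S gives: option(pair(T2,A)) =?= option(pair(T,option(pair(unit,pair(unit,T2))))).
Decompose option/1: pair(T2,A) =?= pair(T,option(pair(unit,pair(unit,T2)))).
Decompose pair/2: T2 =?= T,  A =?= option(pair(unit,pair(unit,T2))).
Bind T2 := T; substituting into the one remaining equation that mentions T2 gives: A =?= option(pair(unit,pair(unit,T))). Substituting into the earlier bindings gives U := T, S := pair(unit,pair(unit,T)).
Bind A := option(pair(unit,pair(unit,T))); no other remaining equation mentions A.
Decompose pair/2: pair(option(unit),unit) =?= T,  option(option(R)) =?= option(option(int)).
Bind T := pair(option(unit),unit); no other remaining equation mentions T. Substituting into the earlier bindings gives U := pair(option(unit),unit), S := pair(unit,pair(unit,pair(option(unit),unit))), T2 := pair(option(unit),unit), A := option(pair(unit,pair(unit,pair(option(unit),unit)))).
Decompose option/1: option(R) =?= option(int).
Decompose option/1: R =?= int.
Bind R := int.
MGU = { U -> pair(option(unit),unit), S -> pair(unit,pair(unit,pair(option(unit),unit))), T2 -> pair(option(unit),unit), A -> option(pair(unit,pair(unit,pair(option(unit),unit)))), T -> pair(option(unit),unit), R -> int }, so A -> option(pair(unit,pair(unit,pair(option(unit),unit)))).

option(pair(unit,pair(unit,pair(option(unit),unit))))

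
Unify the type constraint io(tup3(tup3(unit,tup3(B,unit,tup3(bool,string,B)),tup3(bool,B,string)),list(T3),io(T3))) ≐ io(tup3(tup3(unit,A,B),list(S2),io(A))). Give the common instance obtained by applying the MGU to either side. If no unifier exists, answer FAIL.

FAIL

Decompose io/1: tup3(tup3(unit,tup3(B,unit,tup3(bool,string,B)),tup3(bool,B,string)),list(T3),io(T3)) ≐ tup3(tup3(unit,A,B),list(S2),io(A)).
Decompose tup3/3: tup3(unit,tup3(B,unit,tup3(bool,string,B)),tup3(bool,B,string)) ≐ tup3(unit,A,B),  list(T3) ≐ list(S2),  io(T3) ≐ io(A).
Decompose tup3/3: unit ≐ unit,  tup3(B,unit,tup3(bool,string,B)) ≐ A,  tup3(bool,B,string) ≐ B.
Delete trivial equation unit ≐ unit.
Bind A := tup3(B,unit,tup3(bool,string,B)); substituting into the one remaining equation that mentions A gives: io(T3) ≐ io(tup3(B,unit,tup3(bool,string,B))).
Occurs check fails: B occurs in tup3(bool,B,string); the equation B ≐ tup3(bool,B,string) has no finite solution.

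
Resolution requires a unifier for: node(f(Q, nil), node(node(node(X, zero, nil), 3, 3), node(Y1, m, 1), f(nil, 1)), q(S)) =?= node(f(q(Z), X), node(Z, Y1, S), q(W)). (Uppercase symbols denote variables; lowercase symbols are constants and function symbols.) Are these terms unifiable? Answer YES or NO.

NO

Decompose node/3: f(Q, nil) =?= f(q(Z), X),  node(node(node(X, zero, nil), 3, 3), node(Y1, m, 1), f(nil, 1)) =?= node(Z, Y1, S),  q(S) =?= q(W).
Decompose f/2: Q =?= q(Z),  nil =?= X.
Bind Q := q(Z); no other remaining equation mentions Q.
Bind X := nil; substituting into the one remaining equation that mentions X gives: node(node(node(nil, zero, nil), 3, 3), node(Y1, m, 1), f(nil, 1)) =?= node(Z, Y1, S).
Decompose node/3: node(node(nil, zero, nil), 3, 3) =?= Z,  node(Y1, m, 1) =?= Y1,  f(nil, 1) =?= S.
Bind Z := node(node(nil, zero, nil), 3, 3); no other remaining equation mentions Z. Substituting into the earlier binding gives Q := q(node(node(nil, zero, nil), 3, 3)).
Occurs check fails: Y1 occurs in node(Y1, m, 1); the equation Y1 =?= node(Y1, m, 1) has no finite solution.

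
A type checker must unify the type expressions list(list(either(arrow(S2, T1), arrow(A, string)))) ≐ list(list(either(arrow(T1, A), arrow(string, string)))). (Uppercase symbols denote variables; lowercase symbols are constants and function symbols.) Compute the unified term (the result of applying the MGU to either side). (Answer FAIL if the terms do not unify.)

list(list(either(arrow(string, string), arrow(string, string))))

Decompose list/1: list(either(arrow(S2, T1), arrow(A, string))) ≐ list(either(arrow(T1, A), arrow(string, string))).
Decompose list/1: either(arrow(S2, T1), arrow(A, string)) ≐ either(arrow(T1, A), arrow(string, string)).
Decompose either/2: arrow(S2, T1) ≐ arrow(T1, A),  arrow(A, string) ≐ arrow(string, string).
Decompose arrow/2: S2 ≐ T1,  T1 ≐ A.
Bind S2 := T1; no other remaining equation mentions S2.
Bind T1 := A; no other remaining equation mentions T1. Substituting into the earlier binding gives S2 := A.
Decompose arrow/2: A ≐ string,  string ≐ string.
Bind A := string; no other remaining equation mentions A. Substituting into the earlier bindings gives S2 := string, T1 := string.
Delete trivial equation string ≐ string.
Applying the MGU to either side gives list(list(either(arrow(string, string), arrow(string, string)))).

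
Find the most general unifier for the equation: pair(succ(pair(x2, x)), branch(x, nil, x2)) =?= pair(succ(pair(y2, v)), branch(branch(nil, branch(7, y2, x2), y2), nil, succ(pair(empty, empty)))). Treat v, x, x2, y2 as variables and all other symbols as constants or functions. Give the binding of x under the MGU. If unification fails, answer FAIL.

branch(nil, branch(7, succ(pair(empty, empty)), succ(pair(empty, empty))), succ(pair(empty, empty)))

Decompose pair/2: succ(pair(x2, x)) =?= succ(pair(y2, v)),  branch(x, nil, x2) =?= branch(branch(nil, branch(7, y2, x2), y2), nil, succ(pair(empty, empty))).
Decompose succ/1: pair(x2, x) =?= pair(y2, v).
Decompose pair/2: x2 =?= y2,  x =?= v.
Bind x2 := y2; substituting into the one remaining equation that mentions x2 gives: branch(x, nil, y2) =?= branch(branch(nil, branch(7, y2, y2), y2), nil, succ(pair(empty, empty))).
Bind x := v; substituting into the remaining equation gives: branch(v, nil, y2) =?= branch(branch(nil, branch(7, y2, y2), y2), nil, succ(pair(empty, empty))).
Decompose branch/3: v =?= branch(nil, branch(7, y2, y2), y2),  nil =?= nil,  y2 =?= succ(pair(empty, empty)).
Bind v := branch(nil, branch(7, y2, y2), y2); no other remaining equation mentions v. Substituting into the earlier binding gives x := branch(nil, branch(7, y2, y2), y2).
Delete trivial equation nil =?= nil.
Bind y2 := succ(pair(empty, empty)). Substituting into the earlier bindings gives x2 := succ(pair(empty, empty)), x := branch(nil, branch(7, succ(pair(empty, empty)), succ(pair(empty, empty))), succ(pair(empty, empty))), v := branch(nil, branch(7, succ(pair(empty, empty)), succ(pair(empty, empty))), succ(pair(empty, empty))).
MGU = { x2 := succ(pair(empty, empty)), x := branch(nil, branch(7, succ(pair(empty, empty)), succ(pair(empty, empty))), succ(pair(empty, empty))), v := branch(nil, branch(7, succ(pair(empty, empty)), succ(pair(empty, empty))), succ(pair(empty, empty))), y2 := succ(pair(empty, empty)) }, so x := branch(nil, branch(7, succ(pair(empty, empty)), succ(pair(empty, empty))), succ(pair(empty, empty))).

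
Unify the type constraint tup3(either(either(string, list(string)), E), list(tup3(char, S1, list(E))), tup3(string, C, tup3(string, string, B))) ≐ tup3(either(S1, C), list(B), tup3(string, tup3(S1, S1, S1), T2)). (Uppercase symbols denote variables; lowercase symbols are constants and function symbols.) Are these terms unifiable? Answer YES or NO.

Decompose tup3/3: either(either(string, list(string)), E) ≐ either(S1, C),  list(tup3(char, S1, list(E))) ≐ list(B),  tup3(string, C, tup3(string, string, B)) ≐ tup3(string, tup3(S1, S1, S1), T2).
Decompose either/2: either(string, list(string)) ≐ S1,  E ≐ C.
Bind S1 := either(string, list(string)); substituting into the 2 remaining equations that mention S1 gives: list(tup3(char, either(string, list(string)), list(E))) ≐ list(B),  tup3(string, C, tup3(string, string, B)) ≐ tup3(string, tup3(either(string, list(string)), either(string, list(string)), either(string, list(string))), T2).
Bind E := C; substituting into the one remaining equation that mentions E gives: list(tup3(char, either(string, list(string)), list(C))) ≐ list(B).
Decompose list/1: tup3(char, either(string, list(string)), list(C)) ≐ B.
Bind B := tup3(char, either(string, list(string)), list(C)); substituting into the remaining equation gives: tup3(string, C, tup3(string, string, tup3(char, either(string, list(string)), list(C)))) ≐ tup3(string, tup3(either(string, list(string)), either(string, list(string)), either(string, list(string))), T2).
Decompose tup3/3: string ≐ string,  C ≐ tup3(either(string, list(string)), either(string, list(string)), either(string, list(string))),  tup3(string, string, tup3(char, either(string, list(string)), list(C))) ≐ T2.
Delete trivial equation string ≐ string.
Bind C := tup3(either(string, list(string)), either(string, list(string)), either(string, list(string))); substituting into the remaining equation gives: tup3(string, string, tup3(char, either(string, list(string)), list(tup3(either(string, list(string)), either(string, list(string)), either(string, list(string)))))) ≐ T2. Substituting into the earlier bindings gives E := tup3(either(string, list(string)), either(string, list(string)), either(string, list(string))), B := tup3(char, either(string, list(string)), list(tup3(either(string, list(string)), either(string, list(string)), either(string, list(string))))).
Bind T2 := tup3(string, string, tup3(char, either(string, list(string)), list(tup3(either(string, list(string)), either(string, list(string)), either(string, list(string)))))).
No equations remain and no clash or occurs-check failure arose, so a unifier exists.

YES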